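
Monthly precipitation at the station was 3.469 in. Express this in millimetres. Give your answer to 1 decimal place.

88.1 mm

1 in = 25.4 mm, so 3.469 × 25.4 = 88.1 mm.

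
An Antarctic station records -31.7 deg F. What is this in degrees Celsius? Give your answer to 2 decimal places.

-35.39 °C

°C = (°F − 32) × 5/9 = (-31.7 − 32) / 1.8 = -35.39 °C.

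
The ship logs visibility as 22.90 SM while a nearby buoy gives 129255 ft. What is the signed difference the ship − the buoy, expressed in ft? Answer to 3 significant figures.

-8340 ft

the ship: 22.90 SM = 120912.00 ft.
Difference: 120912.00 − 129255.00 = -8340 ft.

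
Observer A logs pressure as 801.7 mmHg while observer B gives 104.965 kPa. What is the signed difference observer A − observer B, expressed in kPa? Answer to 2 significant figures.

1.9 kPa

observer A: 801.7 mmHg = 106.885 kPa.
Difference: 106.885 − 104.965 = 1.9 kPa.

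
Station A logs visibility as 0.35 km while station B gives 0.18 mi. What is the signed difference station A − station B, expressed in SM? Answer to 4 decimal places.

station A: 0.35 km = 0.217480 SM.
Difference: 0.217480 − 0.180000 = 0.0375 SM.

0.0375 SM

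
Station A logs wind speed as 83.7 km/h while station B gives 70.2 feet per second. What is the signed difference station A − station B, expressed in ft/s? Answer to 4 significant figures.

station A: 83.7 km/h = 76.27953 ft/s.
Difference: 76.27953 − 70.20000 = 6.080 ft/s.

6.080 ft/s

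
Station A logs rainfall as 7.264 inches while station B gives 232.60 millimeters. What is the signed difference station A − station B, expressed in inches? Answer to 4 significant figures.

-1.893 in

station B: 232.60 mm = 9.15748 in.
Difference: 7.26400 − 9.15748 = -1.893 in.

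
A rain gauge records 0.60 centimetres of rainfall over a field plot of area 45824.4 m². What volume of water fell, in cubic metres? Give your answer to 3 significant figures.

275 cubic metres

Depth: 0.60 cm × 10 = 6 mm.
1 mm over 1 m² is 1 L, so volume = 6 × 45824.4 = 274946.4 L = 275 m³.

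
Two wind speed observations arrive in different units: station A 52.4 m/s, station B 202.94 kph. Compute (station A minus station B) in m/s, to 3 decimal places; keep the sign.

-3.972 m/s

station B: 202.94 km/h = 56.37222 m/s.
Difference: 52.40000 − 56.37222 = -3.972 m/s.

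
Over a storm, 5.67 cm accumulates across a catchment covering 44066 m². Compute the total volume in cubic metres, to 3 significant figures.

2500 cubic metres

Depth: 5.67 cm × 10 = 56.7 mm.
1 mm over 1 m² is 1 L, so volume = 56.7 × 44066 = 2498542.2 L = 2500 m³.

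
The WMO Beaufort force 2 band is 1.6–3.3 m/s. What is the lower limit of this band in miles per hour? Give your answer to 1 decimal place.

1.6–3.3 m/s × 2.237 = 3.6–7.4 mph.

3.6 mph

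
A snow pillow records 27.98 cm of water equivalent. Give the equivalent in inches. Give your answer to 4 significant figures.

11.02 in

1 cm = 0.393701 in, so 27.98 × 0.393701 = 11.02 in.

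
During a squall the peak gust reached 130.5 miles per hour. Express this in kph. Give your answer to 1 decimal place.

1 mph = 1.60934 km/h, so 130.5 × 1.60934 = 210.0 km/h.

210.0 km/h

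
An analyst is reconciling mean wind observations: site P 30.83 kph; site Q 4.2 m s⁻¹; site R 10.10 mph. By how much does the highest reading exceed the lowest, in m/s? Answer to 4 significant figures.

site P: 30.83 km/h = 8.56389 m/s.
site R: 10.10 mph = 4.51510 m/s.
Spread: 8.56389 − 4.20000 = 4.364 m/s.

4.364 m/s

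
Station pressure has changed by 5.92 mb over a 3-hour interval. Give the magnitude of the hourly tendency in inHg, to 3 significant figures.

0.0583 inHg per hour

5.92 mb / 3 h × 0.02953 inHg/mb = 0.0583 inHg/h.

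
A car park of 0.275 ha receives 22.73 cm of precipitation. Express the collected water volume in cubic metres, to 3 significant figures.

625 cubic metres

Depth: 22.73 cm × 10 = 227.3 mm.
Area: 0.275 ha = 2750 m².
1 mm over 1 m² is 1 L, so volume = 227.3 × 2750 = 625075 L = 625 m³.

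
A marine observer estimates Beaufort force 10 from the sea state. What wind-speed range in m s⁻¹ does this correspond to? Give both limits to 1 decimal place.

24.5 to 28.4 m/s

Beaufort 10 (storm) spans 24.5–28.4 m/s.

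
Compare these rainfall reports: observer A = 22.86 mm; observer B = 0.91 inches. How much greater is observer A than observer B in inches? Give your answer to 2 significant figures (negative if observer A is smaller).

-0.010 in

observer A: 22.86 mm = 0.90000 in.
Difference: 0.90000 − 0.91000 = -0.010 in.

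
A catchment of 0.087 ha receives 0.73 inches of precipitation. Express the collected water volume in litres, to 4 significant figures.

Depth: 0.73 in × 25.4 = 18.542 mm.
Area: 0.087 ha = 870 m².
1 mm over 1 m² is 1 L, so volume = 18.542 × 870 = 16131.54 L ≈ 16130 L.

16130 litres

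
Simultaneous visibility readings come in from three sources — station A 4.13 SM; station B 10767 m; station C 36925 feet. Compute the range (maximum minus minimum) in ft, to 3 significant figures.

station A: 4.13 SM = 21806.40 ft.
station B: 10767 m = 35324.80 ft.
Spread: 36925.00 − 21806.40 = 15100 ft.

15100 ft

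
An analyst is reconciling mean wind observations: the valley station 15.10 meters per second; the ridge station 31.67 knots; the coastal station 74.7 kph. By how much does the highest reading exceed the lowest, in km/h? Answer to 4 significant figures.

20.34 km/h

the valley station: 15.10 m/s = 54.3600 km/h.
the ridge station: 31.67 kt = 58.6528 km/h.
Spread: 74.7000 − 54.3600 = 20.34 km/h.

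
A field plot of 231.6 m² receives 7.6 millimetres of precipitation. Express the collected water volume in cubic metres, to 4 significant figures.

1.760 cubic metres

1 mm over 1 m² is 1 L, so volume = 7.6 × 231.6 = 1760.16 L = 1.760 m³.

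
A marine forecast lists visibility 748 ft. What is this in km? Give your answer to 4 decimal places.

0.2280 km

1 ft = 0.0003048 km, so 748 × 0.0003048 = 0.2280 km.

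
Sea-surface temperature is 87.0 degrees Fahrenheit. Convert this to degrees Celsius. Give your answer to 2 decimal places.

°C = (°F − 32) × 5/9 = (87.0 − 32) / 1.8 = 30.56 °C.

30.56 °C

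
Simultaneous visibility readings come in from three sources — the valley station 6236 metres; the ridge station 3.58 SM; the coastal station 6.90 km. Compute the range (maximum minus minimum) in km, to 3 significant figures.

the valley station: 6236 m = 6.2360 km.
the ridge station: 3.58 SM = 5.7615 km.
Spread: 6.9000 − 5.7615 = 1.14 km.

1.14 km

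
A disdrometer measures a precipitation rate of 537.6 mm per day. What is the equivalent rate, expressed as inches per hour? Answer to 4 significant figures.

0.8819 in/hour

537.6 mm/day × 0.0393701 in/mm × 0.0416667 day/hour = 0.8819 in/hour.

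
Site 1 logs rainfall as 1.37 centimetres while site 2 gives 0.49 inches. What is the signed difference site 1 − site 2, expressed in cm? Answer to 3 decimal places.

site 2: 0.49 in = 1.24460 cm.
Difference: 1.37000 − 1.24460 = 0.125 cm.

0.125 cm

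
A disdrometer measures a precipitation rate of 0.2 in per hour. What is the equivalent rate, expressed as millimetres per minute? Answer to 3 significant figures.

0.0847 mm/minute

0.2 in/hour × 25.4 mm/in × 0.0166667 hour/minute = 0.0847 mm/minute.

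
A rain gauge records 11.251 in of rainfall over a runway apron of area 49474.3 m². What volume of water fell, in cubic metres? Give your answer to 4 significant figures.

14140 cubic metres

Depth: 11.251 in × 25.4 = 285.7754 mm.
1 mm over 1 m² is 1 L, so volume = 285.7754 × 49474.3 = 14138538 L = 14140 m³.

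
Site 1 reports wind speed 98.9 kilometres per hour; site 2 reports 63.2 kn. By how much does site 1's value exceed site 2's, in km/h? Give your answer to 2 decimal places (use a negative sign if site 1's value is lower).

site 2: 63.2 kt = 117.0464 km/h.
Difference: 98.9000 − 117.0464 = -18.15 km/h.

-18.15 km/h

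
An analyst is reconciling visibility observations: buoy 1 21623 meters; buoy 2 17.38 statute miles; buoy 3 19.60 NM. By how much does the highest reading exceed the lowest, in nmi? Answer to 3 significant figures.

buoy 1: 21623 m = 11.6755 nmi.
buoy 2: 17.38 SM = 15.1028 nmi.
Spread: 19.6000 − 11.6755 = 7.92 nmi.

7.92 nmi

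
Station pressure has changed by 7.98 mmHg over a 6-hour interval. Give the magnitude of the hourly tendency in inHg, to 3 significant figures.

7.98 mmHg / 6 h × 0.0393701 inHg/mmHg = 0.0524 inHg/h.

0.0524 inHg per hour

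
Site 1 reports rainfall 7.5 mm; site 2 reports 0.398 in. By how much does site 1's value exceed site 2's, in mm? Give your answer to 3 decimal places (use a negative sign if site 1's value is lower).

site 2: 0.398 in = 10.10920 mm.
Difference: 7.50000 − 10.10920 = -2.609 mm.

-2.609 mm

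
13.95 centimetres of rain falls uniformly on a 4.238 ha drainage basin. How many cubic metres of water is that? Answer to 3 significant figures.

Depth: 13.95 cm × 10 = 139.5 mm.
Area: 4.238 ha = 42380 m².
1 mm over 1 m² is 1 L, so volume = 139.5 × 42380 = 5912010 L = 5910 m³.

5910 cubic metres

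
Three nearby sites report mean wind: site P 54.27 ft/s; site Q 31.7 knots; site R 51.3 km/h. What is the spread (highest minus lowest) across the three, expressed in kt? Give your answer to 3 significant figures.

4.45 kt

site P: 54.27 ft/s = 32.1541 kt.
site R: 51.3 km/h = 27.6998 kt.
Spread: 32.1541 − 27.6998 = 4.45 kt.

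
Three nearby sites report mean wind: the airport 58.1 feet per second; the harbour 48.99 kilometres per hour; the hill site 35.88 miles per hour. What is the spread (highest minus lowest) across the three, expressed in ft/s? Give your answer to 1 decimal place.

13.5 ft/s

the harbour: 48.99 km/h = 44.647 ft/s.
the hill site: 35.88 mph = 52.624 ft/s.
Spread: 58.100 − 44.647 = 13.5 ft/s.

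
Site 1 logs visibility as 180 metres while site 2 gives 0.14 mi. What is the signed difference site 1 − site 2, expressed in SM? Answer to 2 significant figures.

-0.028 SM

site 1: 180 m = 0.11185 SM.
Difference: 0.11185 − 0.14000 = -0.028 SM.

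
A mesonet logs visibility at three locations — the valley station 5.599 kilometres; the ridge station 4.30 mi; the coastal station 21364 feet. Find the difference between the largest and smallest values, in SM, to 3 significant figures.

the valley station: 5.599 km = 3.47906 SM.
the coastal station: 21364 ft = 4.04621 SM.
Spread: 4.30000 − 3.47906 = 0.821 SM.

0.821 SM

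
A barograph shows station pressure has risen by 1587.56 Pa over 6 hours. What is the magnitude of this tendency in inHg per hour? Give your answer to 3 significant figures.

0.0781 inHg per hour

1587.56 Pa / 6 h × 0.0002953 inHg/Pa = 0.0781 inHg/h.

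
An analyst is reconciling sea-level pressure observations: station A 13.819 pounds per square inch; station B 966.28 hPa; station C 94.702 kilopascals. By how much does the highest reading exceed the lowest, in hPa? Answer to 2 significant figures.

station A: 13.819 psi = 952.79 hPa.
station C: 94.702 kPa = 947.02 hPa.
Spread: 966.28 − 947.02 = 19 hPa.

19 hPa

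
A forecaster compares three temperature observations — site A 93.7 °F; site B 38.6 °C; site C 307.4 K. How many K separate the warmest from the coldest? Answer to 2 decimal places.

site A: 93.7 °F = 34.278 °C.
site C: 307.4 K = 34.250 °C.
Spread: 38.600 − 34.250 = 4.350 °C.

4.35 K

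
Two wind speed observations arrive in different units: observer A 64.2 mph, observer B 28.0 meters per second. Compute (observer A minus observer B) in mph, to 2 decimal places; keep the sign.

observer B: 28.0 m/s = 62.6342 mph.
Difference: 64.2000 − 62.6342 = 1.57 mph.

1.57 mph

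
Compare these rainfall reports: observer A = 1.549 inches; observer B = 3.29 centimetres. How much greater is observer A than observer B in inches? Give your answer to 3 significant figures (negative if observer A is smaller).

0.254 in

observer B: 3.29 cm = 1.29528 in.
Difference: 1.54900 − 1.29528 = 0.254 in.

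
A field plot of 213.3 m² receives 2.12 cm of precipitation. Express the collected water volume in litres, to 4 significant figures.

Depth: 2.12 cm × 10 = 21.2 mm.
1 mm over 1 m² is 1 L, so volume = 21.2 × 213.3 = 4521.96 L ≈ 4522 L.

4522 litres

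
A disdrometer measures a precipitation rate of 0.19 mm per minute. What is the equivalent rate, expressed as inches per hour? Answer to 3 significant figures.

0.449 in/hour

0.19 mm/minute × 0.0393701 in/mm × 60 minute/hour = 0.449 in/hour.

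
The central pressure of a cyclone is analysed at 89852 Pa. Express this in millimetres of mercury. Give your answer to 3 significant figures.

1 Pa = 0.00750062 mmHg, so 89852 × 0.00750062 = 674 mmHg.

674 mmHg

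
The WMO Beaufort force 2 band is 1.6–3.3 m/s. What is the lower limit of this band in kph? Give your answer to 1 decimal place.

5.8 km/h

1.6–3.3 m/s × 3.6 = 5.8–11.9 km/h.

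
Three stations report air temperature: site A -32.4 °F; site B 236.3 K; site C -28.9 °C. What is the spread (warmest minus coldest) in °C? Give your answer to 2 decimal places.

7.95 °C

site A: -32.4 °F = -35.778 °C.
site B: 236.3 K = -36.850 °C.
Spread: (-28.900) − (-36.850) = 7.950 °C.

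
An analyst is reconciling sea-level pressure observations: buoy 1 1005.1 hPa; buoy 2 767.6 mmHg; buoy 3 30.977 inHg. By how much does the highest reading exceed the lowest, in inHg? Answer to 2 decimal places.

buoy 1: 1005.1 hPa = 29.6806 inHg.
buoy 2: 767.6 mmHg = 30.2205 inHg.
Spread: 30.9770 − 29.6806 = 1.30 inHg.

1.30 inHg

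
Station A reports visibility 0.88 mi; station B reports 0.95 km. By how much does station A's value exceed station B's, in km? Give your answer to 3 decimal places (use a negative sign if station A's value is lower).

station A: 0.88 SM = 1.41622 km.
Difference: 1.41622 − 0.95000 = 0.466 km.

0.466 km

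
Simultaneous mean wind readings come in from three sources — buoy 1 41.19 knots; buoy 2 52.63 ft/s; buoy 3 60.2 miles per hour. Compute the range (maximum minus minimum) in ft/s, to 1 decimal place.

35.7 ft/s

buoy 1: 41.19 kt = 69.521 ft/s.
buoy 3: 60.2 mph = 88.293 ft/s.
Spread: 88.293 − 52.630 = 35.7 ft/s.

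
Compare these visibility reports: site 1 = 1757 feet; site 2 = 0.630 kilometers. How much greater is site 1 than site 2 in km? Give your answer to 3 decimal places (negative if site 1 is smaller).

site 1: 1757 ft = 0.53553 km.
Difference: 0.53553 − 0.63000 = -0.094 km.

-0.094 km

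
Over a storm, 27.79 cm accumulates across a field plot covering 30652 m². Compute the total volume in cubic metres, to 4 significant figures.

Depth: 27.79 cm × 10 = 277.9 mm.
1 mm over 1 m² is 1 L, so volume = 277.9 × 30652 = 8518190.8 L = 8518 m³.

8518 cubic metres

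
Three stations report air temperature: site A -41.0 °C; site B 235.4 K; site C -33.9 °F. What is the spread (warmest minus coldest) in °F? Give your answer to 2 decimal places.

7.90 °F

site B: 235.4 K = -37.750 °C.
site C: -33.9 °F = -36.611 °C.
Spread: (-36.611) − (-41.000) = 4.389 °C = 7.90 °F.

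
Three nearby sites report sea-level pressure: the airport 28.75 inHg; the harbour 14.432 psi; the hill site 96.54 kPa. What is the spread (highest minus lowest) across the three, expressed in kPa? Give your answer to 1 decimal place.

3.0 kPa

the airport: 28.75 inHg = 97.359 kPa.
the harbour: 14.432 psi = 99.505 kPa.
Spread: 99.505 − 96.540 = 3.0 kPa.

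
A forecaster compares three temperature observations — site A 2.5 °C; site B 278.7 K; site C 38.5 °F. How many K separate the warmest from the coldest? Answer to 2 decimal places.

site B: 278.7 K = 5.550 °C.
site C: 38.5 °F = 3.611 °C.
Spread: 5.550 − 2.500 = 3.050 °C.

3.05 K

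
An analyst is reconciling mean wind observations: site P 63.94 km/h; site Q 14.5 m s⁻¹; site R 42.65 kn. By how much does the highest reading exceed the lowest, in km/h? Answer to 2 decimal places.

26.79 km/h

site Q: 14.5 m/s = 52.2000 km/h.
site R: 42.65 kt = 78.9878 km/h.
Spread: 78.9878 − 52.2000 = 26.79 km/h.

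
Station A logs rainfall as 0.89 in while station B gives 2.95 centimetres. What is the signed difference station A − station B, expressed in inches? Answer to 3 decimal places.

station B: 2.95 cm = 1.16142 in.
Difference: 0.89000 − 1.16142 = -0.271 in.

-0.271 in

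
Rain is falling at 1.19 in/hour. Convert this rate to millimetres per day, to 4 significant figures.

1.19 in/hour × 25.4 mm/in × 24 hour/day = 725.4 mm/day.

725.4 mm/day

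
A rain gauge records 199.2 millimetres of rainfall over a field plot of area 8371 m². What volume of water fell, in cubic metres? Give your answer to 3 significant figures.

1 mm over 1 m² is 1 L, so volume = 199.2 × 8371 = 1667503.2 L = 1670 m³.

1670 cubic metres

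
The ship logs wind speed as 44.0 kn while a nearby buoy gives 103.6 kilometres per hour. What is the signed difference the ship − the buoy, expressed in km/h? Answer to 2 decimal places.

-22.11 km/h

the ship: 44.0 kt = 81.4880 km/h.
Difference: 81.4880 − 103.6000 = -22.11 km/h.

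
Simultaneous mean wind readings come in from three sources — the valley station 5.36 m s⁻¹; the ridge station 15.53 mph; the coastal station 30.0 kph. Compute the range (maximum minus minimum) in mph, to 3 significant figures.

the valley station: 5.36 m/s = 11.9900 mph.
the coastal station: 30.0 km/h = 18.6411 mph.
Spread: 18.6411 − 11.9900 = 6.65 mph.

6.65 mph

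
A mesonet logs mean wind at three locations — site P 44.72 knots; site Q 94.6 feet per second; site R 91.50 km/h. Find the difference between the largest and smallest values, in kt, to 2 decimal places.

site Q: 94.6 ft/s = 56.0490 kt.
site R: 91.50 km/h = 49.4060 kt.
Spread: 56.0490 − 44.7200 = 11.33 kt.

11.33 kt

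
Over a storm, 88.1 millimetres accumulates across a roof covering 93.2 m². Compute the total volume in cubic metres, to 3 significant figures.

1 mm over 1 m² is 1 L, so volume = 88.1 × 93.2 = 8210.92 L = 8.21 m³.

8.21 cubic metres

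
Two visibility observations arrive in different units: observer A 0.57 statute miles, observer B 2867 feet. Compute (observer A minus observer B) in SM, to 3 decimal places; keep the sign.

0.027 SM

observer B: 2867 ft = 0.54299 SM.
Difference: 0.57000 − 0.54299 = 0.027 SM.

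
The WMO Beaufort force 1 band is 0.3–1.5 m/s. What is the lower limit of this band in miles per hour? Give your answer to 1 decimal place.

0.3–1.5 m/s × 2.237 = 0.7–3.4 mph.

0.7 mph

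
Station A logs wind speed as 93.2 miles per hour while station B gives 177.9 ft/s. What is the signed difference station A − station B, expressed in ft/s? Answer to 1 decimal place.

station A: 93.2 mph = 136.693 ft/s.
Difference: 136.693 − 177.900 = -41.2 ft/s.

-41.2 ft/s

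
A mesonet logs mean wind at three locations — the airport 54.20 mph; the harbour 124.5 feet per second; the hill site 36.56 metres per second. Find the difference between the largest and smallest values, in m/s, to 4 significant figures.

13.72 m/s

the airport: 54.20 mph = 24.2296 m/s.
the harbour: 124.5 ft/s = 37.9476 m/s.
Spread: 37.9476 − 24.2296 = 13.72 m/s.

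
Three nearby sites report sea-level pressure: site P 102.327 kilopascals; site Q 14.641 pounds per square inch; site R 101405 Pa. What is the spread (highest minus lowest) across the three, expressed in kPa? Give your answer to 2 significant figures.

site Q: 14.641 psi = 100.946 kPa.
site R: 101405 Pa = 101.405 kPa.
Spread: 102.327 − 100.946 = 1.4 kPa.

1.4 kPa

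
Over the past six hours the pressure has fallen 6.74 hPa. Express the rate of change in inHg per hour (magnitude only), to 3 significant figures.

6.74 hPa / 6 h × 0.02953 inHg/hPa = 0.0332 inHg/h.

0.0332 inHg per hour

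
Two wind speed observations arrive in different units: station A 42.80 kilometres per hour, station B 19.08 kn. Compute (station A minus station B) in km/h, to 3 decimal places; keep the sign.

7.464 km/h

station B: 19.08 kt = 35.33616 km/h.
Difference: 42.80000 − 35.33616 = 7.464 km/h.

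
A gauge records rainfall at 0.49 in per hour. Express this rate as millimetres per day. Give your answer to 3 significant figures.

0.49 in/hour × 25.4 mm/in × 24 hour/day = 299 mm/day.

299 mm/day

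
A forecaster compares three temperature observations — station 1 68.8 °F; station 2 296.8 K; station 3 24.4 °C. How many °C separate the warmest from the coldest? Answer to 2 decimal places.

3.96 °C

station 1: 68.8 °F = 20.444 °C.
station 2: 296.8 K = 23.650 °C.
Spread: 24.400 − 20.444 = 3.956 °C.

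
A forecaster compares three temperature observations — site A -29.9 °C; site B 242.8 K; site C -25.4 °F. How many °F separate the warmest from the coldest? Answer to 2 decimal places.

site B: 242.8 K = -30.350 °C.
site C: -25.4 °F = -31.889 °C.
Spread: (-29.900) − (-31.889) = 1.989 °C = 3.58 °F.

3.58 °F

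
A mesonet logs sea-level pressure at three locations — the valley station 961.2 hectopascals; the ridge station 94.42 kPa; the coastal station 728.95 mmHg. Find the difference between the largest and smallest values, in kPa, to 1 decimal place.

2.8 kPa

the valley station: 961.2 hPa = 96.120 kPa.
the coastal station: 728.95 mmHg = 97.185 kPa.
Spread: 97.185 − 94.420 = 2.8 kPa.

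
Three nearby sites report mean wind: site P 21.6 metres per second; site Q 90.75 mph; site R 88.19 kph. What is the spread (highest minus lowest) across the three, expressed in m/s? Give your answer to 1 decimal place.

19.0 m/s

site Q: 90.75 mph = 40.569 m/s.
site R: 88.19 km/h = 24.497 m/s.
Spread: 40.569 − 21.600 = 19.0 m/s.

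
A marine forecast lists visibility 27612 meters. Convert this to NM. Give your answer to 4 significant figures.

14.91 nmi

1 m = 0.000539957 nmi, so 27612 × 0.000539957 = 14.91 nmi.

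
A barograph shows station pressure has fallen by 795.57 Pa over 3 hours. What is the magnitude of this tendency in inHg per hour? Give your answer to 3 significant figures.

795.57 Pa / 3 h × 0.0002953 inHg/Pa = 0.0783 inHg/h.

0.0783 inHg per hour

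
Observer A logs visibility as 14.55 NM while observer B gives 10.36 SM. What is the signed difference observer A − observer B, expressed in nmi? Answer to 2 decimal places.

5.55 nmi

observer B: 10.36 SM = 9.0026 nmi.
Difference: 14.5500 − 9.0026 = 5.55 nmi.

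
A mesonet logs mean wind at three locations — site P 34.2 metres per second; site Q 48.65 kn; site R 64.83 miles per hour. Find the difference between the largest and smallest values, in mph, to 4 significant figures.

site P: 34.2 m/s = 76.5032 mph.
site Q: 48.65 kt = 55.9854 mph.
Spread: 76.5032 − 55.9854 = 20.52 mph.

20.52 mph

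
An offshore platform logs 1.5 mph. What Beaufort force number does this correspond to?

Beaufort force 1

1.5 mph = 0.7 m/s, which is Beaufort 1 (light air, 0.3–1.5 m/s).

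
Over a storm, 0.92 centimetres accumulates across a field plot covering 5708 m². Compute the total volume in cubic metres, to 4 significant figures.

52.51 cubic metres

Depth: 0.92 cm × 10 = 9.2 mm.
1 mm over 1 m² is 1 L, so volume = 9.2 × 5708 = 52513.6 L = 52.51 m³.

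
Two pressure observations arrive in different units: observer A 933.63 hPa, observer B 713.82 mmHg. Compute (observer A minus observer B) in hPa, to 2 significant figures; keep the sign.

observer B: 713.82 mmHg = 951.68 hPa.
Difference: 933.63 − 951.68 = -18 hPa.

-18 hPa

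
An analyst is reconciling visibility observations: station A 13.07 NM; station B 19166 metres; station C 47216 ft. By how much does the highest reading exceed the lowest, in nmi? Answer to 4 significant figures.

5.299 nmi

station B: 19166 m = 10.34881 nmi.
station C: 47216 ft = 7.77075 nmi.
Spread: 13.07000 − 7.77075 = 5.299 nmi.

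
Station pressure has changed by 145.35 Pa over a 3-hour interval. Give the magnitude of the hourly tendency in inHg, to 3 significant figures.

0.0143 inHg per hour

145.35 Pa / 3 h × 0.0002953 inHg/Pa = 0.0143 inHg/h.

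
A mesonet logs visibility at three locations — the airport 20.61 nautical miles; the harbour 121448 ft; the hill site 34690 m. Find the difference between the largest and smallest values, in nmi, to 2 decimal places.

1.88 nmi

the harbour: 121448 ft = 19.9878 nmi.
the hill site: 34690 m = 18.7311 nmi.
Spread: 20.6100 − 18.7311 = 1.88 nmi.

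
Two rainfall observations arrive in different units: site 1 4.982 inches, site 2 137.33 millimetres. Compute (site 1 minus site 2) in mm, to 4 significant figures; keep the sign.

-10.79 mm

site 1: 4.982 in = 126.5428 mm.
Difference: 126.5428 − 137.3300 = -10.79 mm.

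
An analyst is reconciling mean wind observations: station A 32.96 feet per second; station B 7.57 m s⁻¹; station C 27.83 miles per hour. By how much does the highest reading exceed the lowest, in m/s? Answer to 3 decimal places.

4.871 m/s

station A: 32.96 ft/s = 10.04621 m/s.
station C: 27.83 mph = 12.44112 m/s.
Spread: 12.44112 − 7.57000 = 4.871 m/s.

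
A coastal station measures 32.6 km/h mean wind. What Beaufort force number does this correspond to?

Beaufort force 5

32.6 km/h = 9.1 m/s, which is Beaufort 5 (fresh breeze, 8.0–10.7 m/s).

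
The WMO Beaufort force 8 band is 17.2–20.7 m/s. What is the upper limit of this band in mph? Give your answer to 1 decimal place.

46.3 mph

17.2–20.7 m/s × 2.237 = 38.5–46.3 mph.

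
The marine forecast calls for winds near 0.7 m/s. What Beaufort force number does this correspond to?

0.7 m/s lies in the Beaufort 1 band (light air, 0.3–1.5 m/s).

Beaufort force 1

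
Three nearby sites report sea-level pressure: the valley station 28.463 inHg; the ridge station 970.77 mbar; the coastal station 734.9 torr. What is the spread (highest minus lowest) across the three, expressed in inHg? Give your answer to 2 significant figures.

the ridge station: 970.77 mb = 28.6668 inHg.
the coastal station: 734.9 mmHg = 28.9331 inHg.
Spread: 28.9331 − 28.4630 = 0.47 inHg.

0.47 inHg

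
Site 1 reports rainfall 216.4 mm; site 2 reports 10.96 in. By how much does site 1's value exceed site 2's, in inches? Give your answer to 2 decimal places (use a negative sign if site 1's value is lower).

-2.44 in

site 1: 216.4 mm = 8.5197 in.
Difference: 8.5197 − 10.9600 = -2.44 in.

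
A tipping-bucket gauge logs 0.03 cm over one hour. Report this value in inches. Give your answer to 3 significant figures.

1 cm = 0.393701 in, so 0.03 × 0.393701 = 0.0118 in.

0.0118 in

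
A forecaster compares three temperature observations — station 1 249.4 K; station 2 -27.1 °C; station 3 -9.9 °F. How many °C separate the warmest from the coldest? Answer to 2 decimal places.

station 1: 249.4 K = -23.750 °C.
station 3: -9.9 °F = -23.278 °C.
Spread: (-23.278) − (-27.100) = 3.822 °C.

3.82 °C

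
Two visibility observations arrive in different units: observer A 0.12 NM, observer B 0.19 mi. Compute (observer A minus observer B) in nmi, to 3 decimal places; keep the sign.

-0.045 nmi

observer B: 0.19 SM = 0.16511 nmi.
Difference: 0.12000 − 0.16511 = -0.045 nmi.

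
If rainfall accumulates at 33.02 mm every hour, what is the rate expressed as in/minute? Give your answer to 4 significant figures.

0.02167 in/minute

33.02 mm/hour × 0.0393701 in/mm × 0.0166667 hour/minute = 0.02167 in/minute.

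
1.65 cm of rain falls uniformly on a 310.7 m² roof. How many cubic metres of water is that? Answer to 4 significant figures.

5.127 cubic metres

Depth: 1.65 cm × 10 = 16.5 mm.
1 mm over 1 m² is 1 L, so volume = 16.5 × 310.7 = 5126.55 L = 5.127 m³.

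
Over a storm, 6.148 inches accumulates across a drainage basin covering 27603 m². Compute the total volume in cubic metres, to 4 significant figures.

Depth: 6.148 in × 25.4 = 156.1592 mm.
1 mm over 1 m² is 1 L, so volume = 156.1592 × 27603 = 4310462.4 L = 4310 m³.

4310 cubic metres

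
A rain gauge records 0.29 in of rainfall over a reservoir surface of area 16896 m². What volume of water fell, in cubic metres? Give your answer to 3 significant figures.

Depth: 0.29 in × 25.4 = 7.366 mm.
1 mm over 1 m² is 1 L, so volume = 7.366 × 16896 = 124455.94 L = 124 m³.

124 cubic metres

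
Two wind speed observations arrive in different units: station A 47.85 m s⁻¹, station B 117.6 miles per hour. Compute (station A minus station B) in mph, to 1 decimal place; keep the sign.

-10.6 mph

station A: 47.85 m/s = 107.037 mph.
Difference: 107.037 − 117.600 = -10.6 mph.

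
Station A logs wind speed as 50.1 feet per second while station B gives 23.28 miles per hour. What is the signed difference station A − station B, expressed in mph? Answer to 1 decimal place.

10.9 mph

station A: 50.1 ft/s = 34.159 mph.
Difference: 34.159 − 23.280 = 10.9 mph.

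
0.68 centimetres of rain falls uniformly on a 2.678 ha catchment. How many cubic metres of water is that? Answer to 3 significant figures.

Depth: 0.68 cm × 10 = 6.8 mm.
Area: 2.678 ha = 26780 m².
1 mm over 1 m² is 1 L, so volume = 6.8 × 26780 = 182104 L = 182 m³.

182 cubic metres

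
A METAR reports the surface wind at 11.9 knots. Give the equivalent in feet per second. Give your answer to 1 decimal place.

20.1 ft/s

1 kt = 1.68781 ft/s, so 11.9 × 1.68781 = 20.1 ft/s.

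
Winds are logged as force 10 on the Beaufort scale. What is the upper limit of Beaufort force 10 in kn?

55 kt

Beaufort 10 (storm) spans 48–55 knots.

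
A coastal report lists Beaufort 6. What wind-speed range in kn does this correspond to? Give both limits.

Beaufort 6 (strong breeze) spans 22–27 knots.

22 to 27 kt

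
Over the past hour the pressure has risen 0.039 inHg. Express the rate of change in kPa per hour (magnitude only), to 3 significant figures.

0.039 inHg / 1 h × 3.38639 kPa/inHg = 0.132 kPa/h.

0.132 kPa per hour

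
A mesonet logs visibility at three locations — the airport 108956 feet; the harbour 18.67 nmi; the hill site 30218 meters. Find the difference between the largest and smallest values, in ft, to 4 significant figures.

the harbour: 18.67 nmi = 113441.08 ft.
the hill site: 30218 m = 99140.42 ft.
Spread: 113441.08 − 99140.42 = 14300 ft.

14300 ft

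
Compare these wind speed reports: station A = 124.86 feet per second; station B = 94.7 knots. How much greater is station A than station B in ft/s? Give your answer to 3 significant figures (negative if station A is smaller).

-35.0 ft/s

station B: 94.7 kt = 159.836 ft/s.
Difference: 124.860 − 159.836 = -35.0 ft/s.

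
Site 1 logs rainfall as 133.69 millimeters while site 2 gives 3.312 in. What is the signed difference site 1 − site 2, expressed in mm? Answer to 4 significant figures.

site 2: 3.312 in = 84.1248 mm.
Difference: 133.6900 − 84.1248 = 49.57 mm.

49.57 mm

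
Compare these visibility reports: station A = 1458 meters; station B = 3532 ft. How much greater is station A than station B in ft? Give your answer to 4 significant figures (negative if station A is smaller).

station A: 1458 m = 4783.46 ft.
Difference: 4783.46 − 3532.00 = 1251 ft.

1251 ft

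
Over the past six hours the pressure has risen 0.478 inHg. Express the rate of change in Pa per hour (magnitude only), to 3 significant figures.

0.478 inHg / 6 h × 3386.39 Pa/inHg = 270 Pa/h.

270 Pa per hour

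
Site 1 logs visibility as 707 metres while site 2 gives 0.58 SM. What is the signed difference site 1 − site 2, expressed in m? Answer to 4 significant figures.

-226.4 m

site 2: 0.58 SM = 933.420 m.
Difference: 707.000 − 933.420 = -226.4 m.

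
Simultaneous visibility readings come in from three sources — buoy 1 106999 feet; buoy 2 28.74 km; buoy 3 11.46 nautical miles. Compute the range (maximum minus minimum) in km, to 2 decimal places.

11.39 km

buoy 1: 106999 ft = 32.6133 km.
buoy 3: 11.46 nmi = 21.2239 km.
Spread: 32.6133 − 21.2239 = 11.39 km.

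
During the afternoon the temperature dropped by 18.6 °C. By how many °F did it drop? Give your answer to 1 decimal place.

33.5 °F

Converting a difference, only the 9/5 scale factor applies: Δ°F = 18.6 × 1.8 = 33.5 °F.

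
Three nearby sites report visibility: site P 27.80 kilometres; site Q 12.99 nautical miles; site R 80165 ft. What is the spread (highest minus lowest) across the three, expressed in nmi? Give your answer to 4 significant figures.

site P: 27.80 km = 15.01080 nmi.
site R: 80165 ft = 13.19346 nmi.
Spread: 15.01080 − 12.99000 = 2.021 nmi.

2.021 nmi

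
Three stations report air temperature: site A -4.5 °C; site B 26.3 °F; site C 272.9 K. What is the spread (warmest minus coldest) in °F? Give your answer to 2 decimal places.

site B: 26.3 °F = -3.167 °C.
site C: 272.9 K = -0.250 °C.
Spread: (-0.250) − (-4.500) = 4.250 °C = 7.65 °F.

7.65 °F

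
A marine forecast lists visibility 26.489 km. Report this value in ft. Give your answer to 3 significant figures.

86900 ft

1 km = 3280.84 ft, so 26.489 × 3280.84 = 86900 ft.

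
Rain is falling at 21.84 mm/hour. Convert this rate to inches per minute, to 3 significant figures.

0.0143 in/minute

21.84 mm/hour × 0.0393701 in/mm × 0.0166667 hour/minute = 0.0143 in/minute.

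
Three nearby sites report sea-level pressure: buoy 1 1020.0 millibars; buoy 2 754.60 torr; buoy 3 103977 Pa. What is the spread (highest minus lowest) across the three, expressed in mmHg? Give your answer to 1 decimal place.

25.3 mmHg

buoy 1: 1020.0 mb = 765.063 mmHg.
buoy 3: 103977 Pa = 779.892 mmHg.
Spread: 779.892 − 754.600 = 25.3 mmHg.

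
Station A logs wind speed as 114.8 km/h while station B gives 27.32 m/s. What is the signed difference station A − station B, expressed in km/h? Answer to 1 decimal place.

16.4 km/h

station B: 27.32 m/s = 98.352 km/h.
Difference: 114.800 − 98.352 = 16.4 km/h.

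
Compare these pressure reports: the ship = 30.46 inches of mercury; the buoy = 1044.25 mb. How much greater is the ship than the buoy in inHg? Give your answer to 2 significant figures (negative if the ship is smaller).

the buoy: 1044.25 mb = 30.8367 inHg.
Difference: 30.4600 − 30.8367 = -0.38 inHg.

-0.38 inHg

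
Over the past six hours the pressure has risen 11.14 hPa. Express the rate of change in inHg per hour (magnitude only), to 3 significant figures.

0.0548 inHg per hour

11.14 hPa / 6 h × 0.02953 inHg/hPa = 0.0548 inHg/h.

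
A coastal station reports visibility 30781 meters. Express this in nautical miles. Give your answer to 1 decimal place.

1 m = 0.000539957 nmi, so 30781 × 0.000539957 = 16.6 nmi.

16.6 nmi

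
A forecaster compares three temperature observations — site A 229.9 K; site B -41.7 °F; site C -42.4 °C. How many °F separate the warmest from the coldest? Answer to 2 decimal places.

4.15 °F

site A: 229.9 K = -43.250 °C.
site B: -41.7 °F = -40.944 °C.
Spread: (-40.944) − (-43.250) = 2.306 °C = 4.15 °F.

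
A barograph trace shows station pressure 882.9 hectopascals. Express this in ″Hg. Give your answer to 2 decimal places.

1 hPa = 0.02953 inHg, so 882.9 × 0.02953 = 26.07 inHg.

26.07 inHg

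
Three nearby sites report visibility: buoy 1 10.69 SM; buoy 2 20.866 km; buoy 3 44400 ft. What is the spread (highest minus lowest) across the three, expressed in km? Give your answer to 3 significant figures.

7.33 km

buoy 1: 10.69 SM = 17.2039 km.
buoy 3: 44400 ft = 13.5331 km.
Spread: 20.8660 − 13.5331 = 7.33 km.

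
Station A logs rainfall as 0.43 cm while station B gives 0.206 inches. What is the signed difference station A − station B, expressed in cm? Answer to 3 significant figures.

-0.0932 cm

station B: 0.206 in = 0.523240 cm.
Difference: 0.430000 − 0.523240 = -0.0932 cm.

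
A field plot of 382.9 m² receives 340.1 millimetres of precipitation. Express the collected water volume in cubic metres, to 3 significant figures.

1 mm over 1 m² is 1 L, so volume = 340.1 × 382.9 = 130224.29 L = 130 m³.

130 cubic metres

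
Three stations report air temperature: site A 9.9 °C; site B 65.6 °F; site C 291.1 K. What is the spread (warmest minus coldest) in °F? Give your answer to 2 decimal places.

15.78 °F

site B: 65.6 °F = 18.667 °C.
site C: 291.1 K = 17.950 °C.
Spread: 18.667 − 9.900 = 8.767 °C = 15.78 °F.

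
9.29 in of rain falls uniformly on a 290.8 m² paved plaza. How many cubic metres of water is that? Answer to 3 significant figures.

Depth: 9.29 in × 25.4 = 235.966 mm.
1 mm over 1 m² is 1 L, so volume = 235.966 × 290.8 = 68618.913 L = 68.6 m³.

68.6 cubic metres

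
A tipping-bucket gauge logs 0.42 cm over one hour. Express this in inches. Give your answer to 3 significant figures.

0.165 in

1 cm = 0.393701 in, so 0.42 × 0.393701 = 0.165 in.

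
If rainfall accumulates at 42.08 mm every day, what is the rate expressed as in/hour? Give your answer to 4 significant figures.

0.06903 in/hour

42.08 mm/day × 0.0393701 in/mm × 0.0416667 day/hour = 0.06903 in/hour.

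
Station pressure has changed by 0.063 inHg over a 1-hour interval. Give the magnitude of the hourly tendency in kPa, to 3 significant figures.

0.213 kPa per hour

0.063 inHg / 1 h × 3.38639 kPa/inHg = 0.213 kPa/h.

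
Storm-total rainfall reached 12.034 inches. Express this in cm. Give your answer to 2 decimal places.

1 in = 2.54 cm, so 12.034 × 2.54 = 30.57 cm.

30.57 cm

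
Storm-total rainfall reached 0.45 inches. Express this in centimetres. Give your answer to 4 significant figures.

1.143 cm

1 in = 2.54 cm, so 0.45 × 2.54 = 1.143 cm.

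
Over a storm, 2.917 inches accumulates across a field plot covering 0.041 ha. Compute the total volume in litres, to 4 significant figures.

30380 litres

Depth: 2.917 in × 25.4 = 74.0918 mm.
Area: 0.041 ha = 410 m².
1 mm over 1 m² is 1 L, so volume = 74.0918 × 410 = 30377.638 L ≈ 30380 L.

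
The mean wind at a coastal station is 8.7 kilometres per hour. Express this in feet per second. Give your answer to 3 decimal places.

7.929 ft/s

1 km/h = 0.911344 ft/s, so 8.7 × 0.911344 = 7.929 ft/s.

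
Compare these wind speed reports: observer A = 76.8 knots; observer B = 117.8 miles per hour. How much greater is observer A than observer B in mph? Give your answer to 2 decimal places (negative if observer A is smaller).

-29.42 mph

observer A: 76.8 kt = 88.3799 mph.
Difference: 88.3799 − 117.8000 = -29.42 mph.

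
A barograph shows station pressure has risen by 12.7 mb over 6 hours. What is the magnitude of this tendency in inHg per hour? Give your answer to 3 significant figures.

0.0625 inHg per hour

12.7 mb / 6 h × 0.02953 inHg/mb = 0.0625 inHg/h.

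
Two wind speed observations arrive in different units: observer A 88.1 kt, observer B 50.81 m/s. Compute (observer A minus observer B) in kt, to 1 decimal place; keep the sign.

observer B: 50.81 m/s = 98.767 kt.
Difference: 88.100 − 98.767 = -10.7 kt.

-10.7 kt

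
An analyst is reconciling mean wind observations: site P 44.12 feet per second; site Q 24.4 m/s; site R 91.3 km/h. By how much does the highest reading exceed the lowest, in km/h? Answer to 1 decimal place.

site P: 44.12 ft/s = 48.412 km/h.
site Q: 24.4 m/s = 87.840 km/h.
Spread: 91.300 − 48.412 = 42.9 km/h.

42.9 km/h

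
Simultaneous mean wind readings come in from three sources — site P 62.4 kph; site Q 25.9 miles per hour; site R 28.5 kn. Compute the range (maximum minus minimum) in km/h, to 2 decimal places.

20.72 km/h

site Q: 25.9 mph = 41.6820 km/h.
site R: 28.5 kt = 52.7820 km/h.
Spread: 62.4000 − 41.6820 = 20.72 km/h.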